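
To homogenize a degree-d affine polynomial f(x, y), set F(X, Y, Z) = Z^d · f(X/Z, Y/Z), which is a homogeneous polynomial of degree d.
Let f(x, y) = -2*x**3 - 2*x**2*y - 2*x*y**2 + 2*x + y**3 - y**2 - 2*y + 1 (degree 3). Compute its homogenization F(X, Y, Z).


F(X, Y, Z) = -2*X**3 - 2*X**2*Y - 2*X*Y**2 + 2*X*Z**2 + Y**3 - Y**2*Z - 2*Y*Z**2 + Z**3

deg(f) = 3.
Substitute x = X/Z, y = Y/Z into f, then multiply by Z^3.
  monomial -2·x^3·y^0 ↦ -2·X^3·Y^0·Z^0.
  monomial -2·x^2·y^1 ↦ -2·X^2·Y^1·Z^0.
  monomial -2·x^1·y^2 ↦ -2·X^1·Y^2·Z^0.
  monomial 2·x^1·y^0 ↦ 2·X^1·Y^0·Z^2.
  monomial 1·x^0·y^3 ↦ 1·X^0·Y^3·Z^0.
  monomial -1·x^0·y^2 ↦ -1·X^0·Y^2·Z^1.
  monomial -2·x^0·y^1 ↦ -2·X^0·Y^1·Z^2.
  monomial 1·x^0·y^0 ↦ 1·X^0·Y^0·Z^3.
Collecting: F(X, Y, Z) = -2*X**3 - 2*X**2*Y - 2*X*Y**2 + 2*X*Z**2 + Y**3 - Y**2*Z - 2*Y*Z**2 + Z**3.


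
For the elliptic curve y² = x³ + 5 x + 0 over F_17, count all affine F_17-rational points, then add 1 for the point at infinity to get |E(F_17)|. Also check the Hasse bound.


Affine points = {(0, 0), (2, 1), (2, 16), (3, 5), (3, 12), (4, 4), (4, 13), (6, 5), (6, 12), (7, 2), (7, 15), (8, 5), (8, 12), (9, 3), (9, 14), (10, 8), (10, 9), (11, 3), (11, 14), (13, 1), (13, 16), (14, 3), (14, 14), (15, 4), (15, 13)}; affine count = 25; |E(F_17)| = 26.

Discriminant check: Δ ∝ 4a³ + 27b² = 4·5³ + 27·0² = 4·125 + 27·0 ≡ 7 (mod 17). Nonzero ⇒ E is nonsingular.
For each x ∈ F_17, compute rhs = x³ + 5·x + 0 mod 17, then count y ∈ F_17 with y² ≡ rhs.
  x = 0: rhs = 0, matching y values: 0 (1 points).
  x = 1: rhs = 6, matching y values: none (0 points).
  x = 2: rhs = 1, matching y values: 1, 16 (2 points).
  x = 3: rhs = 8, matching y values: 5, 12 (2 points).
  x = 4: rhs = 16, matching y values: 4, 13 (2 points).
  x = 5: rhs = 14, matching y values: none (0 points).
  x = 6: rhs = 8, matching y values: 5, 12 (2 points).
  x = 7: rhs = 4, matching y values: 2, 15 (2 points).
  x = 8: rhs = 8, matching y values: 5, 12 (2 points).
  x = 9: rhs = 9, matching y values: 3, 14 (2 points).
  x = 10: rhs = 13, matching y values: 8, 9 (2 points).
  x = 11: rhs = 9, matching y values: 3, 14 (2 points).
  x = 12: rhs = 3, matching y values: none (0 points).
  x = 13: rhs = 1, matching y values: 1, 16 (2 points).
  x = 14: rhs = 9, matching y values: 3, 14 (2 points).
  x = 15: rhs = 16, matching y values: 4, 13 (2 points).
  x = 16: rhs = 11, matching y values: none (0 points).
Total affine count: 25.
Full point count |E(F_17)| = 25 + 1 = 26.
Hasse bound: |26 − (17+1)| = |8| = 8 ≤ 2√17 ≈ 8.2462 ✓.


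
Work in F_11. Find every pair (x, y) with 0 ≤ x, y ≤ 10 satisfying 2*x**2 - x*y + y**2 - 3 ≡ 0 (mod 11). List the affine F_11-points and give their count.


Affine F_11-points: {(0, 5), (0, 6), (1, 4), (1, 8), (3, 6), (3, 8), (8, 3), (8, 5), (10, 3), (10, 7)}; count = 10.

For each of the 121 pairs (x, y) ∈ F_11², evaluate f(x, y) mod 11. Record the zeros.
  x = 0: [0↦8, 1↦9, 2↦1, 3↦6, 4↦2, 5↦0, 6↦0, 7↦2, 8↦6, 9↦1, 10↦9]  zeros at y ∈ {5, 6}
  x = 1: [0↦10, 1↦10, 2↦1, 3↦5, 4↦0, 5↦8, 6↦7, 7↦8, 8↦0, 9↦5, 10↦1]  zeros at y ∈ {4, 8}
  x = 2: [0↦5, 1↦4, 2↦5, 3↦8, 4↦2, 5↦9, 6↦7, 7↦7, 8↦9, 9↦2, 10↦8]  zeros at y ∈ ∅
  x = 3: [0↦4, 1↦2, 2↦2, 3↦4, 4↦8, 5↦3, 6↦0, 7↦10, 8↦0, 9↦3, 10↦8]  zeros at y ∈ {6, 8}
  x = 4: [0↦7, 1↦4, 2↦3, 3↦4, 4↦7, 5↦1, 6↦8, 7↦6, 8↦6, 9↦8, 10↦1]  zeros at y ∈ ∅
  x = 5: [0↦3, 1↦10, 2↦8, 3↦8, 4↦10, 5↦3, 6↦9, 7↦6, 8↦5, 9↦6, 10↦9]  zeros at y ∈ ∅
  x = 6: [0↦3, 1↦9, 2↦6, 3↦5, 4↦6, 5↦9, 6↦3, 7↦10, 8↦8, 9↦8, 10↦10]  zeros at y ∈ ∅
  x = 7: [0↦7, 1↦1, 2↦8, 3↦6, 4↦6, 5↦8, 6↦1, 7↦7, 8↦4, 9↦3, 10↦4]  zeros at y ∈ ∅
  x = 8: [0↦4, 1↦8, 2↦3, 3↦0, 4↦10, 5↦0, 6↦3, 7↦8, 8↦4, 9↦2, 10↦2]  zeros at y ∈ {3, 5}
  x = 9: [0↦5, 1↦8, 2↦2, 3↦9, 4↦7, 5↦7, 6↦9, 7↦2, 8↦8, 9↦5, 10↦4]  zeros at y ∈ ∅
  x = 10: [0↦10, 1↦1, 2↦5, 3↦0, 4↦8, 5↦7, 6↦8, 7↦0, 8↦5, 9↦1, 10↦10]  zeros at y ∈ {3, 7}
Collecting zeros: affine points = {(0, 5), (0, 6), (1, 4), (1, 8), (3, 6), (3, 8), (8, 3), (8, 5), (10, 3), (10, 7)}.
Total count |C(F_11)_aff| = 10.


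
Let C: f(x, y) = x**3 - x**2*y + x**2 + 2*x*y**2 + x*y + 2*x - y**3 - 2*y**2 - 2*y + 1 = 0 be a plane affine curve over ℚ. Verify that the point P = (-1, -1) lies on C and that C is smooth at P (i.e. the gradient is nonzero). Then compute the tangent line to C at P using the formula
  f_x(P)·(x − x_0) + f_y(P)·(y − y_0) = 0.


Tangent line at P: 2*x + y + 3 = 0.

Step 1: f(-1, -1) = 0, so P lies on C.
Step 2: partial derivatives
  f_x(x, y) = 3*x**2 - 2*x*y + 2*x + 2*y**2 + y + 2, f_y(x, y) = -x**2 + 4*x*y + x - 3*y**2 - 4*y - 2.
  f_x(P) = 2, f_y(P) = 1 (gradient nonzero, so P is smooth).
Step 3: tangent line at P: 2·(x − -1) + 1·(y − -1) = 0.
Expanding: 2*x + y + 3 = 0.


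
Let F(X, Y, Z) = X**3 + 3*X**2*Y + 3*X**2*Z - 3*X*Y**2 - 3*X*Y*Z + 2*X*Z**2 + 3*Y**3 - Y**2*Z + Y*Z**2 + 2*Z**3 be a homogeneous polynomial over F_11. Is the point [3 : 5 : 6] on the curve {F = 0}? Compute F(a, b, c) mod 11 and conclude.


F(3,5,6) ≡ 2 (mod 11); P is NOT on the curve.

Evaluate F(3, 5, 6) term-by-term (mod 11).
  X**3 ↦ 1·27·1·1 = 27
  3*X**2*Y ↦ 3·9·5·1 = 135
  3*X**2*Z ↦ 3·9·1·6 = 162
  -3*X*Y**2 ↦ -3·3·25·1 = -225
  -3*X*Y*Z ↦ -3·3·5·6 = -270
  2*X*Z**2 ↦ 2·3·1·36 = 216
  3*Y**3 ↦ 3·1·125·1 = 375
  -Y**2*Z ↦ -1·1·25·6 = -150
  Y*Z**2 ↦ 1·1·5·36 = 180
  2*Z**3 ↦ 2·1·1·216 = 432
Sum: F(3, 5, 6) = (27) + (135) + (162) + (-225) + (-270) + (216) + (375) + (-150) + (180) + (432) = 882.
Reducing mod 11: 882 ≡ 2 (mod 11).
Since F(a, b, c) ≡ 2 ≠ 0 (mod 11), P does NOT lie on the curve.


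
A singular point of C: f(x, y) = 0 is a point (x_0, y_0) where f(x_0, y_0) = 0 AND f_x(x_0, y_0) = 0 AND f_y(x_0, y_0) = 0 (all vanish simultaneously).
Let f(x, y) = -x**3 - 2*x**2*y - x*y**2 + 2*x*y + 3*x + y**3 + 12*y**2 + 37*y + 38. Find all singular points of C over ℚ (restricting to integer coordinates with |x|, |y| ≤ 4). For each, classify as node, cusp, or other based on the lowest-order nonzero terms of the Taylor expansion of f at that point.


Singular points: {(2, -3)}; classification: cusp.

Compute partial derivatives:
  f_x = -3*x**2 - 4*x*y - y**2 + 2*y + 3.
  f_y = -2*x**2 - 2*x*y + 2*x + 3*y**2 + 24*y + 37.
Scan x_0 ∈ {−4, ..., 4}. For each x_0, f_y(x_0, y) is a polynomial in y; find its integer roots y ∈ {−4, ..., 4}, then test f_x and f at those candidates.
  x = -4: f_y(-4, y) = 3*y**2 + 32*y - 3; no integer root y with |y| ≤ 4.
  x = -3: f_y(-3, y) = 3*y**2 + 30*y + 13; no integer root y with |y| ≤ 4.
  x = -2: f_y(-2, y) = 3*y**2 + 28*y + 25; vanishes at y ∈ {-1}. (-2, -1): f_x = -20 ≠ 0.
  x = -1: f_y(-1, y) = 3*y**2 + 26*y + 33; no integer root y with |y| ≤ 4.
  x = 0: f_y(0, y) = 3*y**2 + 24*y + 37; no integer root y with |y| ≤ 4.
  x = 1: f_y(1, y) = 3*y**2 + 22*y + 37; no integer root y with |y| ≤ 4.
  x = 2: f_y(2, y) = 3*y**2 + 20*y + 33; vanishes at y ∈ {-3}. (2, -3): f_x = 0, f = 0 — SINGULAR.
  x = 3: f_y(3, y) = 3*y**2 + 18*y + 25; no integer root y with |y| ≤ 4.
  x = 4: f_y(4, y) = 3*y**2 + 16*y + 13; vanishes at y ∈ {-1}. (4, -1): f_x = -32 ≠ 0.
Only singular point on the grid: (2, -3).
Classify: substitute x = 2 + u, y = -3 + v and expand: f = -u**3 - 2*u**2*v - u*v**2 + v**3 + v**2.
No constant or linear terms (consistent with a singular point). Quadratic part: v**2. Cubic part: -u**3 - 2*u**2*v - u*v**2 + v**3.
The quadratic part v**2 is a perfect square, so there is a single (double) tangent line v = 0, i.e. y = -3. Restricting the cubic part to that line (v = 0) leaves -u**3 ≠ 0, so f is not divisible by v and the branch is v² ≈ u**3 to lowest order — this is a cusp.
Classification: cusp.


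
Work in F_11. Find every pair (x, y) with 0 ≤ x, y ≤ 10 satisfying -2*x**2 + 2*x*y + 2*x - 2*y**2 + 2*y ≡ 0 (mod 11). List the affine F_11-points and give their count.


Affine F_11-points: {(0, 0), (0, 1), (1, 0), (1, 2), (2, 1), (2, 2), (3, 5), (3, 10), (5, 3), (8, 10), (10, 3), (10, 8)}; count = 12.

For each of the 121 pairs (x, y) ∈ F_11², evaluate f(x, y) mod 11. Record the zeros.
  x = 0: [0↦0, 1↦0, 2↦7, 3↦10, 4↦9, 5↦4, 6↦6, 7↦4, 8↦9, 9↦10, 10↦7]  zeros at y ∈ {0, 1}
  x = 1: [0↦0, 1↦2, 2↦0, 3↦5, 4↦6, 5↦3, 6↦7, 7↦7, 8↦3, 9↦6, 10↦5]  zeros at y ∈ {0, 2}
  x = 2: [0↦7, 1↦0, 2↦0, 3↦7, 4↦10, 5↦9, 6↦4, 7↦6, 8↦4, 9↦9, 10↦10]  zeros at y ∈ {1, 2}
  x = 3: [0↦10, 1↦5, 2↦7, 3↦5, 4↦10, 5↦0, 6↦8, 7↦1, 8↦1, 9↦8, 10↦0]  zeros at y ∈ {5, 10}
  x = 4: [0↦9, 1↦6, 2↦10, 3↦10, 4↦6, 5↦9, 6↦8, 7↦3, 8↦5, 9↦3, 10↦8]  zeros at y ∈ ∅
  x = 5: [0↦4, 1↦3, 2↦9, 3↦0, 4↦9, 5↦3, 6↦4, 7↦1, 8↦5, 9↦5, 10↦1]  zeros at y ∈ {3}
  x = 6: [0↦6, 1↦7, 2↦4, 3↦8, 4↦8, 5↦4, 6↦7, 7↦6, 8↦1, 9↦3, 10↦1]  zeros at y ∈ ∅
  x = 7: [0↦4, 1↦7, 2↦6, 3↦1, 4↦3, 5↦1, 6↦6, 7↦7, 8↦4, 9↦8, 10↦8]  zeros at y ∈ ∅
  x = 8: [0↦9, 1↦3, 2↦4, 3↦1, 4↦5, 5↦5, 6↦1, 7↦4, 8↦3, 9↦9, 10↦0]  zeros at y ∈ {10}
  x = 9: [0↦10, 1↦6, 2↦9, 3↦8, 4↦3, 5↦5, 6↦3, 7↦8, 8↦9, 9↦6, 10↦10]  zeros at y ∈ ∅
  x = 10: [0↦7, 1↦5, 2↦10, 3↦0, 4↦8, 5↦1, 6↦1, 7↦8, 8↦0, 9↦10, 10↦5]  zeros at y ∈ {3, 8}
Collecting zeros: affine points = {(0, 0), (0, 1), (1, 0), (1, 2), (2, 1), (2, 2), (3, 5), (3, 10), (5, 3), (8, 10), (10, 3), (10, 8)}.
Total count |C(F_11)_aff| = 12.


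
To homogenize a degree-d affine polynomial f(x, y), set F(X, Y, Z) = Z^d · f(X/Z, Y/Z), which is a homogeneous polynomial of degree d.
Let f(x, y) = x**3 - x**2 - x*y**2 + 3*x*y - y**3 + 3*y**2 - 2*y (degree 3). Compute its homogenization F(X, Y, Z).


F(X, Y, Z) = X**3 - X**2*Z - X*Y**2 + 3*X*Y*Z - Y**3 + 3*Y**2*Z - 2*Y*Z**2

deg(f) = 3.
Substitute x = X/Z, y = Y/Z into f, then multiply by Z^3.
  monomial 1·x^3·y^0 ↦ 1·X^3·Y^0·Z^0.
  monomial -1·x^2·y^0 ↦ -1·X^2·Y^0·Z^1.
  monomial -1·x^1·y^2 ↦ -1·X^1·Y^2·Z^0.
  monomial 3·x^1·y^1 ↦ 3·X^1·Y^1·Z^1.
  monomial -1·x^0·y^3 ↦ -1·X^0·Y^3·Z^0.
  monomial 3·x^0·y^2 ↦ 3·X^0·Y^2·Z^1.
  monomial -2·x^0·y^1 ↦ -2·X^0·Y^1·Z^2.
Collecting: F(X, Y, Z) = X**3 - X**2*Z - X*Y**2 + 3*X*Y*Z - Y**3 + 3*Y**2*Z - 2*Y*Z**2.


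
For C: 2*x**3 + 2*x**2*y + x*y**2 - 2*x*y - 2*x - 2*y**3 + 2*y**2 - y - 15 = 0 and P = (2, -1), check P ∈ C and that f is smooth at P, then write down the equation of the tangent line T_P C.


Tangent line at P: 17*x - 11*y - 45 = 0.

Step 1: f(2, -1) = 0, so P lies on C.
Step 2: partial derivatives
  f_x(x, y) = 6*x**2 + 4*x*y + y**2 - 2*y - 2, f_y(x, y) = 2*x**2 + 2*x*y - 2*x - 6*y**2 + 4*y - 1.
  f_x(P) = 17, f_y(P) = -11 (gradient nonzero, so P is smooth).
Step 3: tangent line at P: 17·(x − 2) + -11·(y − -1) = 0.
Expanding: 17*x - 11*y - 45 = 0.


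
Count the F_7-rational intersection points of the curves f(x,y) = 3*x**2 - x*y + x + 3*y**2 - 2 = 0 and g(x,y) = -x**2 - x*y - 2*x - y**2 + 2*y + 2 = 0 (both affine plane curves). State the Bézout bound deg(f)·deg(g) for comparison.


Common zeros: ∅; count = 0; Bézout bound = 4.

deg(f) = 2, deg(g) = 2, so Bézout bound = 4.
Scan x ∈ F_7. For each x, list the y ∈ F_7 with f(x, y) ≡ 0 and those with g(x, y) ≡ 0 (mod 7); the common zeros in that column are the intersection.
  x = 0: f ≡ 0 at y ∈ ∅; g ≡ 0 at y ∈ ∅; common: ∅.
  x = 1: f ≡ 0 at y ∈ ∅; g ≡ 0 at y ∈ {3, 5}; common: ∅.
  x = 2: f ≡ 0 at y ∈ {5}; g ≡ 0 at y ∈ {1, 6}; common: ∅.
  x = 3: f ≡ 0 at y ∈ {0, 1}; g ≡ 0 at y ∈ ∅; common: ∅.
  x = 4: f ≡ 0 at y ∈ {1, 5}; g ≡ 0 at y ∈ {6}; common: ∅.
  x = 5: f ≡ 0 at y ∈ ∅; g ≡ 0 at y ∈ ∅; common: ∅.
  x = 6: f ≡ 0 at y ∈ {0, 2}; g ≡ 0 at y ∈ {5}; common: ∅.
Collecting: common zeros = ∅, so the count is 0.
Comparison with the Bézout bound: 0 ≤ 4 = deg(f)·deg(g), as expected for curves with no common component (the affine F_7-count falls short of the bound because intersections may lie at infinity, over extension fields, or carry multiplicity).


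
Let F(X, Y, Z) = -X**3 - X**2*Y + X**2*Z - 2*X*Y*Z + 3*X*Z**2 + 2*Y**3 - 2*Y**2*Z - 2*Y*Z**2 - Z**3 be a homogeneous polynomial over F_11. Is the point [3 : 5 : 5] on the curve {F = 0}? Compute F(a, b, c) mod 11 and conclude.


F(3,5,5) ≡ 3 (mod 11); P is NOT on the curve.

Evaluate F(3, 5, 5) term-by-term (mod 11).
  -X**3 ↦ -1·27·1·1 = -27
  -X**2*Y ↦ -1·9·5·1 = -45
  X**2*Z ↦ 1·9·1·5 = 45
  -2*X*Y*Z ↦ -2·3·5·5 = -150
  3*X*Z**2 ↦ 3·3·1·25 = 225
  2*Y**3 ↦ 2·1·125·1 = 250
  -2*Y**2*Z ↦ -2·1·25·5 = -250
  -2*Y*Z**2 ↦ -2·1·5·25 = -250
  -Z**3 ↦ -1·1·1·125 = -125
Sum: F(3, 5, 5) = (-27) + (-45) + (45) + (-150) + (225) + (250) + (-250) + (-250) + (-125) = -327.
Reducing mod 11: -327 ≡ 3 (mod 11).
Since F(a, b, c) ≡ 3 ≠ 0 (mod 11), P does NOT lie on the curve.


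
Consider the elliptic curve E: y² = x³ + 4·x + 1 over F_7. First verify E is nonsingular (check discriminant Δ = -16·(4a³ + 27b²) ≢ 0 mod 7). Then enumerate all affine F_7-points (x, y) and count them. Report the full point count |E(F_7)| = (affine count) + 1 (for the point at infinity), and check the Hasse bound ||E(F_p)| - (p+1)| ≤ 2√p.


Affine points = {(0, 1), (0, 6), (4, 2), (4, 5)}; affine count = 4; |E(F_7)| = 5.

Discriminant check: Δ ∝ 4a³ + 27b² = 4·4³ + 27·1² = 4·64 + 27·1 ≡ 3 (mod 7). Nonzero ⇒ E is nonsingular.
For each x ∈ F_7, compute rhs = x³ + 4·x + 1 mod 7, then count y ∈ F_7 with y² ≡ rhs.
  x = 0: rhs = 1, matching y values: 1, 6 (2 points).
  x = 1: rhs = 6, matching y values: none (0 points).
  x = 2: rhs = 3, matching y values: none (0 points).
  x = 3: rhs = 5, matching y values: none (0 points).
  x = 4: rhs = 4, matching y values: 2, 5 (2 points).
  x = 5: rhs = 6, matching y values: none (0 points).
  x = 6: rhs = 3, matching y values: none (0 points).
Total affine count: 4.
Full point count |E(F_7)| = 4 + 1 = 5.
Hasse bound: |5 − (7+1)| = |-3| = 3 ≤ 2√7 ≈ 5.2915 ✓.


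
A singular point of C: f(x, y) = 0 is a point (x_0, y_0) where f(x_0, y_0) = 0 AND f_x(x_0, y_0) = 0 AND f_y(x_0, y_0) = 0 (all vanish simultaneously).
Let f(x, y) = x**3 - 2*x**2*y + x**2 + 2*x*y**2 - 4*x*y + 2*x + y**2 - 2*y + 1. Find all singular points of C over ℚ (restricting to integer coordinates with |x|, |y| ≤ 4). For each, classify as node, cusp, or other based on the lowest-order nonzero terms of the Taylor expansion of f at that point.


Singular points: {(0, 1)}; classification: node.

Compute partial derivatives:
  f_x = 3*x**2 - 4*x*y + 2*x + 2*y**2 - 4*y + 2.
  f_y = -2*x**2 + 4*x*y - 4*x + 2*y - 2.
Scan x_0 ∈ {−4, ..., 4}. For each x_0, f_y(x_0, y) is a polynomial in y; find its integer roots y ∈ {−4, ..., 4}, then test f_x and f at those candidates.
  x = -4: f_y(-4, y) = -14*y - 18; no integer root y with |y| ≤ 4.
  x = -3: f_y(-3, y) = -10*y - 8; no integer root y with |y| ≤ 4.
  x = -2: f_y(-2, y) = -6*y - 2; no integer root y with |y| ≤ 4.
  x = -1: f_y(-1, y) = -2*y; vanishes at y ∈ {0}. (-1, 0): f_x = 3 ≠ 0.
  x = 0: f_y(0, y) = 2*y - 2; vanishes at y ∈ {1}. (0, 1): f_x = 0, f = 0 — SINGULAR.
  x = 1: f_y(1, y) = 6*y - 8; no integer root y with |y| ≤ 4.
  x = 2: f_y(2, y) = 10*y - 18; no integer root y with |y| ≤ 4.
  x = 3: f_y(3, y) = 14*y - 32; no integer root y with |y| ≤ 4.
  x = 4: f_y(4, y) = 18*y - 50; no integer root y with |y| ≤ 4.
Only singular point on the grid: (0, 1).
Classify: substitute x = 0 + u, y = 1 + v and expand: f = u**3 - 2*u**2*v - u**2 + 2*u*v**2 + v**2.
No constant or linear terms (consistent with a singular point). Quadratic part: -u**2 + v**2. Cubic part: u**3 - 2*u**2*v + 2*u*v**2.
The quadratic part v**2 - u**2 = (v − u)(v + u) splits into two distinct linear factors, so there are two distinct tangent lines y − 1 = ±(x − 0) — this is a node (ordinary double point).
Classification: node.


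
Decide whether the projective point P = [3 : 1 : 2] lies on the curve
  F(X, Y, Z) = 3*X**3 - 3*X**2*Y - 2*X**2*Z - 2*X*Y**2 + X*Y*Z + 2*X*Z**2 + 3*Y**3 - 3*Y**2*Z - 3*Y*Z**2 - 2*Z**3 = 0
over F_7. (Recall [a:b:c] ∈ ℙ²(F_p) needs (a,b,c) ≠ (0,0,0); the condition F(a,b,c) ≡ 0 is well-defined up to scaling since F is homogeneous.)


F(3,1,2) ≡ 4 (mod 7); P is NOT on the curve.

Evaluate F(3, 1, 2) term-by-term (mod 7).
  3*X**3 ↦ 3·27·1·1 = 81
  -3*X**2*Y ↦ -3·9·1·1 = -27
  -2*X**2*Z ↦ -2·9·1·2 = -36
  -2*X*Y**2 ↦ -2·3·1·1 = -6
  X*Y*Z ↦ 1·3·1·2 = 6
  2*X*Z**2 ↦ 2·3·1·4 = 24
  3*Y**3 ↦ 3·1·1·1 = 3
  -3*Y**2*Z ↦ -3·1·1·2 = -6
  -3*Y*Z**2 ↦ -3·1·1·4 = -12
  -2*Z**3 ↦ -2·1·1·8 = -16
Sum: F(3, 1, 2) = (81) + (-27) + (-36) + (-6) + (6) + (24) + (3) + (-6) + (-12) + (-16) = 11.
Reducing mod 7: 11 ≡ 4 (mod 7).
Since F(a, b, c) ≡ 4 ≠ 0 (mod 7), P does NOT lie on the curve.


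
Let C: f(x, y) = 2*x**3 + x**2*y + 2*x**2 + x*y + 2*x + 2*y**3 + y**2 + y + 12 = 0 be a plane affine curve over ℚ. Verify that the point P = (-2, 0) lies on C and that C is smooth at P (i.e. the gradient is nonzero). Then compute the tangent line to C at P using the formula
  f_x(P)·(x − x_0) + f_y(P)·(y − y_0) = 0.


Tangent line at P: 18*x + 3*y + 36 = 0.

Step 1: f(-2, 0) = 0, so P lies on C.
Step 2: partial derivatives
  f_x(x, y) = 6*x**2 + 2*x*y + 4*x + y + 2, f_y(x, y) = x**2 + x + 6*y**2 + 2*y + 1.
  f_x(P) = 18, f_y(P) = 3 (gradient nonzero, so P is smooth).
Step 3: tangent line at P: 18·(x − -2) + 3·(y − 0) = 0.
Expanding: 18*x + 3*y + 36 = 0.


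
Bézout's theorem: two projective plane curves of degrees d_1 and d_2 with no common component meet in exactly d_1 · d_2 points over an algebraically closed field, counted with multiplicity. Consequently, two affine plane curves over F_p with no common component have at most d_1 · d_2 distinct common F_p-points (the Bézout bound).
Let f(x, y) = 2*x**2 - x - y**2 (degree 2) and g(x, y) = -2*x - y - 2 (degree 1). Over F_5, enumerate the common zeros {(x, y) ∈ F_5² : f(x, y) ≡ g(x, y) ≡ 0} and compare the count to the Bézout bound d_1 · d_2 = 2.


Common zeros: {(1, 1), (2, 4)}; count = 2; Bézout bound = 2.

deg(f) = 2, deg(g) = 1, so Bézout bound = 2.
Scan x ∈ F_5. For each x, list the y ∈ F_5 with f(x, y) ≡ 0 and those with g(x, y) ≡ 0 (mod 5); the common zeros in that column are the intersection.
  x = 0: f ≡ 0 at y ∈ {0}; g ≡ 0 at y ∈ {3}; common: ∅.
  x = 1: f ≡ 0 at y ∈ {1, 4}; g ≡ 0 at y ∈ {1}; common: {1}.
  x = 2: f ≡ 0 at y ∈ {1, 4}; g ≡ 0 at y ∈ {4}; common: {4}.
  x = 3: f ≡ 0 at y ∈ {0}; g ≡ 0 at y ∈ {2}; common: ∅.
  x = 4: f ≡ 0 at y ∈ ∅; g ≡ 0 at y ∈ {0}; common: ∅.
Collecting: common zeros = {(1, 1), (2, 4)}, so the count is 2.
Comparison with the Bézout bound: 2 ≤ 2 = deg(f)·deg(g), as expected for curves with no common component (the bound is attained).


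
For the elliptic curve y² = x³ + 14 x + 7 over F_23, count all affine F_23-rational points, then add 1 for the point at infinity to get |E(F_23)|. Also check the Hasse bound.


Affine points = {(4, 9), (4, 14), (5, 8), (5, 15), (6, 10), (6, 13), (14, 7), (14, 16), (15, 2), (15, 21), (16, 7), (16, 16), (17, 11), (17, 12), (19, 5), (19, 18)}; affine count = 16; |E(F_23)| = 17.

Discriminant check: Δ ∝ 4a³ + 27b² = 4·14³ + 27·7² = 4·2744 + 27·49 ≡ 17 (mod 23). Nonzero ⇒ E is nonsingular.
For each x ∈ F_23, compute rhs = x³ + 14·x + 7 mod 23, then count y ∈ F_23 with y² ≡ rhs.
  x = 0: rhs = 7, matching y values: none (0 points).
  x = 1: rhs = 22, matching y values: none (0 points).
  x = 2: rhs = 20, matching y values: none (0 points).
  x = 3: rhs = 7, matching y values: none (0 points).
  x = 4: rhs = 12, matching y values: 9, 14 (2 points).
  x = 5: rhs = 18, matching y values: 8, 15 (2 points).
  x = 6: rhs = 8, matching y values: 10, 13 (2 points).
  x = 7: rhs = 11, matching y values: none (0 points).
  x = 8: rhs = 10, matching y values: none (0 points).
  x = 9: rhs = 11, matching y values: none (0 points).
  x = 10: rhs = 20, matching y values: none (0 points).
  x = 11: rhs = 20, matching y values: none (0 points).
  x = 12: rhs = 17, matching y values: none (0 points).
  x = 13: rhs = 17, matching y values: none (0 points).
  x = 14: rhs = 3, matching y values: 7, 16 (2 points).
  x = 15: rhs = 4, matching y values: 2, 21 (2 points).
  x = 16: rhs = 3, matching y values: 7, 16 (2 points).
  x = 17: rhs = 6, matching y values: 11, 12 (2 points).
  x = 18: rhs = 19, matching y values: none (0 points).
  x = 19: rhs = 2, matching y values: 5, 18 (2 points).
  x = 20: rhs = 7, matching y values: none (0 points).
  x = 21: rhs = 17, matching y values: none (0 points).
  x = 22: rhs = 15, matching y values: none (0 points).
Total affine count: 16.
Full point count |E(F_23)| = 16 + 1 = 17.
Hasse bound: |17 − (23+1)| = |-7| = 7 ≤ 2√23 ≈ 9.5917 ✓.


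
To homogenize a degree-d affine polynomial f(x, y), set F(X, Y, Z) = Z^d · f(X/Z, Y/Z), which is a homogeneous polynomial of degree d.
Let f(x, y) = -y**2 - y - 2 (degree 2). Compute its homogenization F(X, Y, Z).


F(X, Y, Z) = -Y**2 - Y*Z - 2*Z**2

deg(f) = 2.
Substitute x = X/Z, y = Y/Z into f, then multiply by Z^2.
  monomial -1·x^0·y^2 ↦ -1·X^0·Y^2·Z^0.
  monomial -1·x^0·y^1 ↦ -1·X^0·Y^1·Z^1.
  monomial -2·x^0·y^0 ↦ -2·X^0·Y^0·Z^2.
Collecting: F(X, Y, Z) = -Y**2 - Y*Z - 2*Z**2.


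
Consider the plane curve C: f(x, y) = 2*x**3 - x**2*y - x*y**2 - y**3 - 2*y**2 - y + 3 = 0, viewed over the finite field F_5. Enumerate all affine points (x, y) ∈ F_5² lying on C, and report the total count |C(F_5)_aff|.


Affine F_5-points: {(0, 2), (0, 3), (1, 0), (1, 3), (1, 4), (2, 2), (3, 3), (4, 2)}; count = 8.

For each of the 25 pairs (x, y) ∈ F_5², evaluate f(x, y) mod 5. Record the zeros.
  x = 0: [0↦3, 1↦4, 2↦0, 3↦0, 4↦3]  zeros at y ∈ {2, 3}
  x = 1: [0↦0, 1↦4, 2↦1, 3↦0, 4↦0]  zeros at y ∈ {0, 3, 4}
  x = 2: [0↦4, 1↦4, 2↦0, 3↦1, 4↦1]  zeros at y ∈ {2}
  x = 3: [0↦2, 1↦1, 2↦4, 3↦0, 4↦3]  zeros at y ∈ {3}
  x = 4: [0↦1, 1↦2, 2↦0, 3↦4, 4↦3]  zeros at y ∈ {2}
Collecting zeros: affine points = {(0, 2), (0, 3), (1, 0), (1, 3), (1, 4), (2, 2), (3, 3), (4, 2)}.
Total count |C(F_5)_aff| = 8.


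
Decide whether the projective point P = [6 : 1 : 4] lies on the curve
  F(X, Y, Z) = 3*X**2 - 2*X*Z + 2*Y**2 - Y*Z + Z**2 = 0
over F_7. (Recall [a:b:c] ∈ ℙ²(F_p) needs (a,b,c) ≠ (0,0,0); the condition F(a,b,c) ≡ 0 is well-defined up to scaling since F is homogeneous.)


F(6,1,4) ≡ 4 (mod 7); P is NOT on the curve.

Evaluate F(6, 1, 4) term-by-term (mod 7).
  3*X**2 ↦ 3·36·1·1 = 108
  -2*X*Z ↦ -2·6·1·4 = -48
  2*Y**2 ↦ 2·1·1·1 = 2
  -Y*Z ↦ -1·1·1·4 = -4
  Z**2 ↦ 1·1·1·16 = 16
Sum: F(6, 1, 4) = (108) + (-48) + (2) + (-4) + (16) = 74.
Reducing mod 7: 74 ≡ 4 (mod 7).
Since F(a, b, c) ≡ 4 ≠ 0 (mod 7), P does NOT lie on the curve.


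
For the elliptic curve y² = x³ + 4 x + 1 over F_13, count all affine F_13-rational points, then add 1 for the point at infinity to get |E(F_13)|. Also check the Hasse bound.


Affine points = {(0, 1), (0, 12), (2, 2), (2, 11), (3, 1), (3, 12), (4, 4), (4, 9), (5, 4), (5, 9), (8, 5), (8, 8), (9, 5), (9, 8), (10, 1), (10, 12), (12, 3), (12, 10)}; affine count = 18; |E(F_13)| = 19.

Discriminant check: Δ ∝ 4a³ + 27b² = 4·4³ + 27·1² = 4·64 + 27·1 ≡ 10 (mod 13). Nonzero ⇒ E is nonsingular.
For each x ∈ F_13, compute rhs = x³ + 4·x + 1 mod 13, then count y ∈ F_13 with y² ≡ rhs.
  x = 0: rhs = 1, matching y values: 1, 12 (2 points).
  x = 1: rhs = 6, matching y values: none (0 points).
  x = 2: rhs = 4, matching y values: 2, 11 (2 points).
  x = 3: rhs = 1, matching y values: 1, 12 (2 points).
  x = 4: rhs = 3, matching y values: 4, 9 (2 points).
  x = 5: rhs = 3, matching y values: 4, 9 (2 points).
  x = 6: rhs = 7, matching y values: none (0 points).
  x = 7: rhs = 8, matching y values: none (0 points).
  x = 8: rhs = 12, matching y values: 5, 8 (2 points).
  x = 9: rhs = 12, matching y values: 5, 8 (2 points).
  x = 10: rhs = 1, matching y values: 1, 12 (2 points).
  x = 11: rhs = 11, matching y values: none (0 points).
  x = 12: rhs = 9, matching y values: 3, 10 (2 points).
Total affine count: 18.
Full point count |E(F_13)| = 18 + 1 = 19.
Hasse bound: |19 − (13+1)| = |5| = 5 ≤ 2√13 ≈ 7.2111 ✓.


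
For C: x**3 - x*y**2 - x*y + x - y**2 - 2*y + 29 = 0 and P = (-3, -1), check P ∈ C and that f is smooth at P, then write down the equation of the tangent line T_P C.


Tangent line at P: 28*x - 3*y + 81 = 0.

Step 1: f(-3, -1) = 0, so P lies on C.
Step 2: partial derivatives
  f_x(x, y) = 3*x**2 - y**2 - y + 1, f_y(x, y) = -2*x*y - x - 2*y - 2.
  f_x(P) = 28, f_y(P) = -3 (gradient nonzero, so P is smooth).
Step 3: tangent line at P: 28·(x − -3) + -3·(y − -1) = 0.
Expanding: 28*x - 3*y + 81 = 0.


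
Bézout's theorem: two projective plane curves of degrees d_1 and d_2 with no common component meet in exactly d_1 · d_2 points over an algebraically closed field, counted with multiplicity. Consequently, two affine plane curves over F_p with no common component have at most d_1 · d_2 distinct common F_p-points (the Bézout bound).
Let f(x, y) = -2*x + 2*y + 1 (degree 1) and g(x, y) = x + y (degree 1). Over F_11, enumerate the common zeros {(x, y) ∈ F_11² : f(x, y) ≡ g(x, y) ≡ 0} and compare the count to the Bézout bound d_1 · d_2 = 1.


Common zeros: {(3, 8)}; count = 1; Bézout bound = 1.

deg(f) = 1, deg(g) = 1, so Bézout bound = 1.
Scan x ∈ F_11. For each x, list the y ∈ F_11 with f(x, y) ≡ 0 and those with g(x, y) ≡ 0 (mod 11); the common zeros in that column are the intersection.
  x = 0: f ≡ 0 at y ∈ {5}; g ≡ 0 at y ∈ {0}; common: ∅.
  x = 1: f ≡ 0 at y ∈ {6}; g ≡ 0 at y ∈ {10}; common: ∅.
  x = 2: f ≡ 0 at y ∈ {7}; g ≡ 0 at y ∈ {9}; common: ∅.
  x = 3: f ≡ 0 at y ∈ {8}; g ≡ 0 at y ∈ {8}; common: {8}.
  x = 4: f ≡ 0 at y ∈ {9}; g ≡ 0 at y ∈ {7}; common: ∅.
  x = 5: f ≡ 0 at y ∈ {10}; g ≡ 0 at y ∈ {6}; common: ∅.
  x = 6: f ≡ 0 at y ∈ {0}; g ≡ 0 at y ∈ {5}; common: ∅.
  x = 7: f ≡ 0 at y ∈ {1}; g ≡ 0 at y ∈ {4}; common: ∅.
  x = 8: f ≡ 0 at y ∈ {2}; g ≡ 0 at y ∈ {3}; common: ∅.
  x = 9: f ≡ 0 at y ∈ {3}; g ≡ 0 at y ∈ {2}; common: ∅.
  x = 10: f ≡ 0 at y ∈ {4}; g ≡ 0 at y ∈ {1}; common: ∅.
Collecting: common zeros = {(3, 8)}, so the count is 1.
Comparison with the Bézout bound: 1 ≤ 1 = deg(f)·deg(g), as expected for curves with no common component (the bound is attained).


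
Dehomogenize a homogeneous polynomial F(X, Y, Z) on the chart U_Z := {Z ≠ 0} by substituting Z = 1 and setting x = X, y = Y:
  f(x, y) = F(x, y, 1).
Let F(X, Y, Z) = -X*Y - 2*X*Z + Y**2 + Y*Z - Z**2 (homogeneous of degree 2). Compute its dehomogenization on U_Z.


f(x, y) = -x*y - 2*x + y**2 + y - 1

On U_Z we set Z = 1. Each monomial c·X^i·Y^j·Z^k in F becomes c·x^i·y^j·1^k = c·x^i·y^j.
Substituting Z = 1: F(X, Y, 1) = -x*y - 2*x + y**2 + y - 1.
Note: deg(f) ≤ deg(F) = 2; strict inequality happens when F is divisible by Z (lost terms).


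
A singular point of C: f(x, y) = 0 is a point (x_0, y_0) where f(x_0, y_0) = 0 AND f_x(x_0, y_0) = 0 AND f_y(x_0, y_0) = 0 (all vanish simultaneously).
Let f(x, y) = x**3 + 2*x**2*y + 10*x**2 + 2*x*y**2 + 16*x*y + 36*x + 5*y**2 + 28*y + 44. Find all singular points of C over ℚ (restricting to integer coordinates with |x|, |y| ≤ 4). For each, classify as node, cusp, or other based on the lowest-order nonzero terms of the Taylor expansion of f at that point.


Singular points: {(-2, -2)}; classification: cusp.

Compute partial derivatives:
  f_x = 3*x**2 + 4*x*y + 20*x + 2*y**2 + 16*y + 36.
  f_y = 2*x**2 + 4*x*y + 16*x + 10*y + 28.
Scan x_0 ∈ {−4, ..., 4}. For each x_0, f_y(x_0, y) is a polynomial in y; find its integer roots y ∈ {−4, ..., 4}, then test f_x and f at those candidates.
  x = -4: f_y(-4, y) = -6*y - 4; no integer root y with |y| ≤ 4.
  x = -3: f_y(-3, y) = -2*y - 2; vanishes at y ∈ {-1}. (-3, -1): f_x = 1 ≠ 0.
  x = -2: f_y(-2, y) = 2*y + 4; vanishes at y ∈ {-2}. (-2, -2): f_x = 0, f = 0 — SINGULAR.
  x = -1: f_y(-1, y) = 6*y + 14; no integer root y with |y| ≤ 4.
  x = 0: f_y(0, y) = 10*y + 28; no integer root y with |y| ≤ 4.
  x = 1: f_y(1, y) = 14*y + 46; no integer root y with |y| ≤ 4.
  x = 2: f_y(2, y) = 18*y + 68; no integer root y with |y| ≤ 4.
  x = 3: f_y(3, y) = 22*y + 94; no integer root y with |y| ≤ 4.
  x = 4: f_y(4, y) = 26*y + 124; no integer root y with |y| ≤ 4.
Only singular point on the grid: (-2, -2).
Classify: substitute x = -2 + u, y = -2 + v and expand: f = u**3 + 2*u**2*v + 2*u*v**2 + v**2.
No constant or linear terms (consistent with a singular point). Quadratic part: v**2. Cubic part: u**3 + 2*u**2*v + 2*u*v**2.
The quadratic part v**2 is a perfect square, so there is a single (double) tangent line v = 0, i.e. y = -2. Restricting the cubic part to that line (v = 0) leaves u**3 ≠ 0, so f is not divisible by v and the branch is v² ≈ -u**3 to lowest order — this is a cusp.
Classification: cusp.


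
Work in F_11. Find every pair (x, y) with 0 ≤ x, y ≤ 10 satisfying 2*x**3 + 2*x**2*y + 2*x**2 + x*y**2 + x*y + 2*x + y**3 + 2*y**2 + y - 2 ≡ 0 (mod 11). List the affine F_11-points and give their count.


Affine F_11-points: {(1, 4), (1, 6), (1, 9), (2, 4), (3, 4), (3, 9), (5, 0), (5, 7), (5, 8), (8, 0), (8, 3), (8, 9), (9, 10), (10, 1)}; count = 14.

For each of the 121 pairs (x, y) ∈ F_11², evaluate f(x, y) mod 11. Record the zeros.
  x = 0: [0↦9, 1↦2, 2↦5, 3↦2, 4↦10, 5↦2, 6↦6, 7↦6, 8↦8, 9↦7, 10↦9]  zeros at y ∈ ∅
  x = 1: [0↦4, 1↦1, 2↦10, 3↦4, 4↦0, 5↦4, 6↦0, 7↦5, 8↦3, 9↦0, 10↦2]  zeros at y ∈ {4, 6, 9}
  x = 2: [0↦4, 1↦9, 2↦6, 3↦1, 4↦0, 5↦9, 6↦1, 7↦4, 8↦2, 9↦1, 10↦7]  zeros at y ∈ {4}
  x = 3: [0↦10, 1↦5, 2↦5, 3↦5, 4↦0, 5↦7, 6↦10, 7↦4, 8↦6, 9↦0, 10↦3]  zeros at y ∈ {4, 9}
  x = 4: [0↦1, 1↦1, 2↦8, 3↦6, 4↦1, 5↦10, 6↦6, 7↦6, 8↦5, 9↦9, 10↦2]  zeros at y ∈ ∅
  x = 5: [0↦0, 1↦9, 2↦5, 3↦5, 4↦4, 5↦8, 6↦1, 7↦0, 8↦0, 9↦7, 10↦5]  zeros at y ∈ {0, 7, 8}
  x = 6: [0↦8, 1↦8, 2↦8, 3↦3, 4↦10, 5↦2, 6↦7, 7↦9, 8↦3, 9↦6, 10↦2]  zeros at y ∈ ∅
  x = 7: [0↦4, 1↦10, 2↦7, 3↦1, 4↦9, 5↦4, 6↦3, 7↦1, 8↦4, 9↦7, 10↦5]  zeros at y ∈ ∅
  x = 8: [0↦0, 1↦5, 2↦3, 3↦0, 4↦2, 5↦4, 6↦1, 7↦10, 8↦4, 9↦0, 10↦4]  zeros at y ∈ {0, 3, 9}
  x = 9: [0↦8, 1↦5, 2↦8, 3↦1, 4↦1, 5↦3, 6↦2, 7↦4, 8↦4, 9↦8, 10↦0]  zeros at y ∈ {10}
  x = 10: [0↦7, 1↦0, 2↦1, 3↦5, 4↦7, 5↦2, 6↦7, 7↦6, 8↦5, 9↦10, 10↦5]  zeros at y ∈ {1}
Collecting zeros: affine points = {(1, 4), (1, 6), (1, 9), (2, 4), (3, 4), (3, 9), (5, 0), (5, 7), (5, 8), (8, 0), (8, 3), (8, 9), (9, 10), (10, 1)}.
Total count |C(F_11)_aff| = 14.


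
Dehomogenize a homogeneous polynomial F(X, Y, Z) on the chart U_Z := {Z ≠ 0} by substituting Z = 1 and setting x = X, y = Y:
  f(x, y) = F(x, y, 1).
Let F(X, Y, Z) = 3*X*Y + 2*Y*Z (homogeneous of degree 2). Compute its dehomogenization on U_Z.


f(x, y) = 3*x*y + 2*y

On U_Z we set Z = 1. Each monomial c·X^i·Y^j·Z^k in F becomes c·x^i·y^j·1^k = c·x^i·y^j.
Substituting Z = 1: F(X, Y, 1) = 3*x*y + 2*y.
Note: deg(f) ≤ deg(F) = 2; strict inequality happens when F is divisible by Z (lost terms).


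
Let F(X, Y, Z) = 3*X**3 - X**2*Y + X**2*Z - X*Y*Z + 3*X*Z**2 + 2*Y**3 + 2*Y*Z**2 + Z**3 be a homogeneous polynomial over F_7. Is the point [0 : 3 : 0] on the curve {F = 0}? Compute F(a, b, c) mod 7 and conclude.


F(0,3,0) ≡ 5 (mod 7); P is NOT on the curve.

Evaluate F(0, 3, 0) term-by-term (mod 7).
  3*X**3 ↦ 3·0·1·1 = 0
  -X**2*Y ↦ -1·0·3·1 = 0
  X**2*Z ↦ 1·0·1·0 = 0
  -X*Y*Z ↦ -1·0·3·0 = 0
  3*X*Z**2 ↦ 3·0·1·0 = 0
  2*Y**3 ↦ 2·1·27·1 = 54
  2*Y*Z**2 ↦ 2·1·3·0 = 0
  Z**3 ↦ 1·1·1·0 = 0
Sum: F(0, 3, 0) = (0) + (0) + (0) + (0) + (0) + (54) + (0) + (0) = 54.
Reducing mod 7: 54 ≡ 5 (mod 7).
Since F(a, b, c) ≡ 5 ≠ 0 (mod 7), P does NOT lie on the curve.


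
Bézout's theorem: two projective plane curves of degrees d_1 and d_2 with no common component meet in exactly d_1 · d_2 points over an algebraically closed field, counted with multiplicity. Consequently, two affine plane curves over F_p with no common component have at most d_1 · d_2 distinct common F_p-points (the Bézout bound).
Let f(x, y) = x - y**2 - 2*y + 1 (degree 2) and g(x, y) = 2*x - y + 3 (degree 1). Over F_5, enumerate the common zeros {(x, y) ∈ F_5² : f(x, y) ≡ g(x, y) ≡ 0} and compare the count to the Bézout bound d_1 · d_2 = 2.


Common zeros: {(2, 2), (3, 4)}; count = 2; Bézout bound = 2.

deg(f) = 2, deg(g) = 1, so Bézout bound = 2.
Scan x ∈ F_5. For each x, list the y ∈ F_5 with f(x, y) ≡ 0 and those with g(x, y) ≡ 0 (mod 5); the common zeros in that column are the intersection.
  x = 0: f ≡ 0 at y ∈ ∅; g ≡ 0 at y ∈ {3}; common: ∅.
  x = 1: f ≡ 0 at y ∈ ∅; g ≡ 0 at y ∈ {0}; common: ∅.
  x = 2: f ≡ 0 at y ∈ {1, 2}; g ≡ 0 at y ∈ {2}; common: {2}.
  x = 3: f ≡ 0 at y ∈ {4}; g ≡ 0 at y ∈ {4}; common: {4}.
  x = 4: f ≡ 0 at y ∈ {0, 3}; g ≡ 0 at y ∈ {1}; common: ∅.
Collecting: common zeros = {(2, 2), (3, 4)}, so the count is 2.
Comparison with the Bézout bound: 2 ≤ 2 = deg(f)·deg(g), as expected for curves with no common component (the bound is attained).


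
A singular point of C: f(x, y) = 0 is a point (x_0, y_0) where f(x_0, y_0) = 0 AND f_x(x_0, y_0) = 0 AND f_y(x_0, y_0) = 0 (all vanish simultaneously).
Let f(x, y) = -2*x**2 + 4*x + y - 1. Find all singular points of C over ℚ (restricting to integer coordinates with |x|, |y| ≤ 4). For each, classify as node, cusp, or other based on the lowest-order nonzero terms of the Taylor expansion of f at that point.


No singular points in the scanned grid; C is smooth there.

Compute partial derivatives:
  f_x = 4 - 4*x.
  f_y = 1.
f_y = 1 is a nonzero constant, so f_y never vanishes: no point (x, y) can satisfy f = f_x = f_y = 0. In particular no (x, y) ∈ {−4, ..., 4}² is singular; the curve is smooth.


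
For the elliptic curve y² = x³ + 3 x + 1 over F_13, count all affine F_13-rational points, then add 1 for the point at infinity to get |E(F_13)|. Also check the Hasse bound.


Affine points = {(0, 1), (0, 12), (4, 5), (4, 8), (6, 1), (6, 12), (7, 1), (7, 12), (8, 2), (8, 11), (9, 4), (9, 9), (10, 2), (10, 11), (11, 0), (12, 6), (12, 7)}; affine count = 17; |E(F_13)| = 18.

Discriminant check: Δ ∝ 4a³ + 27b² = 4·3³ + 27·1² = 4·27 + 27·1 ≡ 5 (mod 13). Nonzero ⇒ E is nonsingular.
For each x ∈ F_13, compute rhs = x³ + 3·x + 1 mod 13, then count y ∈ F_13 with y² ≡ rhs.
  x = 0: rhs = 1, matching y values: 1, 12 (2 points).
  x = 1: rhs = 5, matching y values: none (0 points).
  x = 2: rhs = 2, matching y values: none (0 points).
  x = 3: rhs = 11, matching y values: none (0 points).
  x = 4: rhs = 12, matching y values: 5, 8 (2 points).
  x = 5: rhs = 11, matching y values: none (0 points).
  x = 6: rhs = 1, matching y values: 1, 12 (2 points).
  x = 7: rhs = 1, matching y values: 1, 12 (2 points).
  x = 8: rhs = 4, matching y values: 2, 11 (2 points).
  x = 9: rhs = 3, matching y values: 4, 9 (2 points).
  x = 10: rhs = 4, matching y values: 2, 11 (2 points).
  x = 11: rhs = 0, matching y values: 0 (1 points).
  x = 12: rhs = 10, matching y values: 6, 7 (2 points).
Total affine count: 17.
Full point count |E(F_13)| = 17 + 1 = 18.
Hasse bound: |18 − (13+1)| = |4| = 4 ≤ 2√13 ≈ 7.2111 ✓.


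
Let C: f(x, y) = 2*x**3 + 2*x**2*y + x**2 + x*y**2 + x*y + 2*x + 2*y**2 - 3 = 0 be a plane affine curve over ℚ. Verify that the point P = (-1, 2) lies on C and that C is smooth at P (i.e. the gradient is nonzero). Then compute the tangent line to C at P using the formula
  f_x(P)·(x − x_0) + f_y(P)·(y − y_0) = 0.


Tangent line at P: 4*x + 5*y - 6 = 0.

Step 1: f(-1, 2) = 0, so P lies on C.
Step 2: partial derivatives
  f_x(x, y) = 6*x**2 + 4*x*y + 2*x + y**2 + y + 2, f_y(x, y) = 2*x**2 + 2*x*y + x + 4*y.
  f_x(P) = 4, f_y(P) = 5 (gradient nonzero, so P is smooth).
Step 3: tangent line at P: 4·(x − -1) + 5·(y − 2) = 0.
Expanding: 4*x + 5*y - 6 = 0.


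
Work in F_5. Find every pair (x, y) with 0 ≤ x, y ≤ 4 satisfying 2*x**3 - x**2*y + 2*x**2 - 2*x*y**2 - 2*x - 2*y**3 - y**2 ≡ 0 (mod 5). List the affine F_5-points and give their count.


Affine F_5-points: {(0, 0), (0, 2), (2, 0), (3, 4), (4, 1)}; count = 5.

For each of the 25 pairs (x, y) ∈ F_5², evaluate f(x, y) mod 5. Record the zeros.
  x = 0: [0↦0, 1↦2, 2↦0, 3↦2, 4↦1]  zeros at y ∈ {0, 2}
  x = 1: [0↦2, 1↦1, 2↦2, 3↦3, 4↦2]  zeros at y ∈ ∅
  x = 2: [0↦0, 1↦4, 2↦1, 3↦4, 4↦1]  zeros at y ∈ {0}
  x = 3: [0↦1, 1↦3, 2↦4, 3↦2, 4↦0]  zeros at y ∈ {4}
  x = 4: [0↦2, 1↦0, 2↦3, 3↦4, 4↦1]  zeros at y ∈ {1}
Collecting zeros: affine points = {(0, 0), (0, 2), (2, 0), (3, 4), (4, 1)}.
Total count |C(F_5)_aff| = 5.


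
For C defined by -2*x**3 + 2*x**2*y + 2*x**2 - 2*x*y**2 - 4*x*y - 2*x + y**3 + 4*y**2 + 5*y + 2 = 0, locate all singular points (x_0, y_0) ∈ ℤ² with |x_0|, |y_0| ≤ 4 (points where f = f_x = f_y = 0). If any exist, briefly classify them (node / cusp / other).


Singular points: {(0, -1)}; classification: cusp.

Compute partial derivatives:
  f_x = -6*x**2 + 4*x*y + 4*x - 2*y**2 - 4*y - 2.
  f_y = 2*x**2 - 4*x*y - 4*x + 3*y**2 + 8*y + 5.
Scan x_0 ∈ {−4, ..., 4}. For each x_0, f_y(x_0, y) is a polynomial in y; find its integer roots y ∈ {−4, ..., 4}, then test f_x and f at those candidates.
  x = -4: f_y(-4, y) = 3*y**2 + 24*y + 53; no integer root y with |y| ≤ 4.
  x = -3: f_y(-3, y) = 3*y**2 + 20*y + 35; no integer root y with |y| ≤ 4.
  x = -2: f_y(-2, y) = 3*y**2 + 16*y + 21; vanishes at y ∈ {-3}. (-2, -3): f_x = -16 ≠ 0.
  x = -1: f_y(-1, y) = 3*y**2 + 12*y + 11; no integer root y with |y| ≤ 4.
  x = 0: f_y(0, y) = 3*y**2 + 8*y + 5; vanishes at y ∈ {-1}. (0, -1): f_x = 0, f = 0 — SINGULAR.
  x = 1: f_y(1, y) = 3*y**2 + 4*y + 3; no integer root y with |y| ≤ 4.
  x = 2: f_y(2, y) = 3*y**2 + 5; no integer root y with |y| ≤ 4.
  x = 3: f_y(3, y) = 3*y**2 - 4*y + 11; no integer root y with |y| ≤ 4.
  x = 4: f_y(4, y) = 3*y**2 - 8*y + 21; no integer root y with |y| ≤ 4.
Only singular point on the grid: (0, -1).
Classify: substitute x = 0 + u, y = -1 + v and expand: f = -2*u**3 + 2*u**2*v - 2*u*v**2 + v**3 + v**2.
No constant or linear terms (consistent with a singular point). Quadratic part: v**2. Cubic part: -2*u**3 + 2*u**2*v - 2*u*v**2 + v**3.
The quadratic part v**2 is a perfect square, so there is a single (double) tangent line v = 0, i.e. y = -1. Restricting the cubic part to that line (v = 0) leaves -2*u**3 ≠ 0, so f is not divisible by v and the branch is v² ≈ 2*u**3 to lowest order — this is a cusp.
Classification: cusp.


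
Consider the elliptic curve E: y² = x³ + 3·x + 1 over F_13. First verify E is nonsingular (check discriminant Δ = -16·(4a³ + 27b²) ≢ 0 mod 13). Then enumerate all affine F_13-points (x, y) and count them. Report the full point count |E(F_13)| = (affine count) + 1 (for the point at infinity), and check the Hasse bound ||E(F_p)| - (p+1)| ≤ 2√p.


Affine points = {(0, 1), (0, 12), (4, 5), (4, 8), (6, 1), (6, 12), (7, 1), (7, 12), (8, 2), (8, 11), (9, 4), (9, 9), (10, 2), (10, 11), (11, 0), (12, 6), (12, 7)}; affine count = 17; |E(F_13)| = 18.

Discriminant check: Δ ∝ 4a³ + 27b² = 4·3³ + 27·1² = 4·27 + 27·1 ≡ 5 (mod 13). Nonzero ⇒ E is nonsingular.
For each x ∈ F_13, compute rhs = x³ + 3·x + 1 mod 13, then count y ∈ F_13 with y² ≡ rhs.
  x = 0: rhs = 1, matching y values: 1, 12 (2 points).
  x = 1: rhs = 5, matching y values: none (0 points).
  x = 2: rhs = 2, matching y values: none (0 points).
  x = 3: rhs = 11, matching y values: none (0 points).
  x = 4: rhs = 12, matching y values: 5, 8 (2 points).
  x = 5: rhs = 11, matching y values: none (0 points).
  x = 6: rhs = 1, matching y values: 1, 12 (2 points).
  x = 7: rhs = 1, matching y values: 1, 12 (2 points).
  x = 8: rhs = 4, matching y values: 2, 11 (2 points).
  x = 9: rhs = 3, matching y values: 4, 9 (2 points).
  x = 10: rhs = 4, matching y values: 2, 11 (2 points).
  x = 11: rhs = 0, matching y values: 0 (1 points).
  x = 12: rhs = 10, matching y values: 6, 7 (2 points).
Total affine count: 17.
Full point count |E(F_13)| = 17 + 1 = 18.
Hasse bound: |18 − (13+1)| = |4| = 4 ≤ 2√13 ≈ 7.2111 ✓.
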